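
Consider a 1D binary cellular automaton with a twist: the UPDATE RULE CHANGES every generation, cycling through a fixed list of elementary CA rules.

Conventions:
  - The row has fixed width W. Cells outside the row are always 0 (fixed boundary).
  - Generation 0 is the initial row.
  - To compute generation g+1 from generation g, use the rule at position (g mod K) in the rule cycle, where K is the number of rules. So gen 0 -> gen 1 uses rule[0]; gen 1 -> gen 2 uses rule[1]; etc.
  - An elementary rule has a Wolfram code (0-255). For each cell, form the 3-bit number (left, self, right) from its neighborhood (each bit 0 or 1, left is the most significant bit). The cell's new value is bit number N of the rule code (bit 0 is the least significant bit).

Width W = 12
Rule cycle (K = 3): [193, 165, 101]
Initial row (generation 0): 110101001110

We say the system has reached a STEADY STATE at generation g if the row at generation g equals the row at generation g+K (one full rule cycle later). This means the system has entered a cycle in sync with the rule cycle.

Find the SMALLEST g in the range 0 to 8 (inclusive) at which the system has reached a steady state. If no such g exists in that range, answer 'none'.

Answer: none

Derivation:
Gen 0: 110101001110
Gen 1 (rule 193): 010000000110
Gen 2 (rule 165): 010111110000
Gen 3 (rule 101): 011000010111
Gen 4 (rule 193): 001011000011
Gen 5 (rule 165): 101100011000
Gen 6 (rule 101): 110101001011
Gen 7 (rule 193): 010000000001
Gen 8 (rule 165): 010111111101
Gen 9 (rule 101): 011000000111
Gen 10 (rule 193): 001011110011
Gen 11 (rule 165): 101101100000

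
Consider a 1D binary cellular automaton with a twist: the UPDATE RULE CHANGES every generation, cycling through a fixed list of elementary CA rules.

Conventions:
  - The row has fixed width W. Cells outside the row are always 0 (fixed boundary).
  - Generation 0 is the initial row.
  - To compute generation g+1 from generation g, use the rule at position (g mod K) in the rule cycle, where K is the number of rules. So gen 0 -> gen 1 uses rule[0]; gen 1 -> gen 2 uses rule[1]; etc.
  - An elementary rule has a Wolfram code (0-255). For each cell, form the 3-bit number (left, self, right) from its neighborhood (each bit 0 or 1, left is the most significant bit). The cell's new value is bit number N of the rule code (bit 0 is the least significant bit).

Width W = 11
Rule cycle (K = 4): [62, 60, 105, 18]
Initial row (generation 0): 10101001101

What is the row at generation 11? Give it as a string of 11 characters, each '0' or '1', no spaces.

Answer: 11000011000

Derivation:
Gen 0: 10101001101
Gen 1 (rule 62): 11111111011
Gen 2 (rule 60): 10000000110
Gen 3 (rule 105): 00111110110
Gen 4 (rule 18): 01000000001
Gen 5 (rule 62): 11100000011
Gen 6 (rule 60): 10010000010
Gen 7 (rule 105): 00000111000
Gen 8 (rule 18): 00001000100
Gen 9 (rule 62): 00011101110
Gen 10 (rule 60): 00010011001
Gen 11 (rule 105): 11000011000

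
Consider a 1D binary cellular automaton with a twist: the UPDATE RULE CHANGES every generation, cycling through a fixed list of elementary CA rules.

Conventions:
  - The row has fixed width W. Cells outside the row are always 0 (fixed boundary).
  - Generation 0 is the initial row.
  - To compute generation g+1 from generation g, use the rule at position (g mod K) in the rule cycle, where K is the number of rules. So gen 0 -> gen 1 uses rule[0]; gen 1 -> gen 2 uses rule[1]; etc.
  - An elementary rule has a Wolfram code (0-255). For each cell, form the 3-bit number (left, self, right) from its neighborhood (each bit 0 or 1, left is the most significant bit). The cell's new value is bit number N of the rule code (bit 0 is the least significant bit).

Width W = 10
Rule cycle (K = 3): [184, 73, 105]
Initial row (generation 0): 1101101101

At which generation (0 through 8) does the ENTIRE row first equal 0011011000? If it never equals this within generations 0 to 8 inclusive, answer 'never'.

Answer: 2

Derivation:
Gen 0: 1101101101
Gen 1 (rule 184): 1011011010
Gen 2 (rule 73): 0011011000
Gen 3 (rule 105): 1011111011
Gen 4 (rule 184): 0111110110
Gen 5 (rule 73): 0100010110
Gen 6 (rule 105): 0001001110
Gen 7 (rule 184): 0000101101
Gen 8 (rule 73): 1110001100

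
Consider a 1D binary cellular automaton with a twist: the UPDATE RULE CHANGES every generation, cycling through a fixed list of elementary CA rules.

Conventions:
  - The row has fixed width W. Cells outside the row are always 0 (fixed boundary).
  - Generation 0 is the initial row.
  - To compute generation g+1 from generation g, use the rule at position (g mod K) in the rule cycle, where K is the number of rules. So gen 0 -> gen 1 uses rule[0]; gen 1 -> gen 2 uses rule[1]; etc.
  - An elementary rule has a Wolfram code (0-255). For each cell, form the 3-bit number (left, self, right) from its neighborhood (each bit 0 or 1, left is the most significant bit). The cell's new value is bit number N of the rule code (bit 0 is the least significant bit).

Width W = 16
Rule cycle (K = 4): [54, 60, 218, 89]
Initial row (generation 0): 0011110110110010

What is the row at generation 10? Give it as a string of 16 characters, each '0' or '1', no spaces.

Gen 0: 0011110110110010
Gen 1 (rule 54): 0100001001001111
Gen 2 (rule 60): 0110001101101000
Gen 3 (rule 218): 1111011101100100
Gen 4 (rule 89): 1001010101110011
Gen 5 (rule 54): 1111111110001100
Gen 6 (rule 60): 1000000001001010
Gen 7 (rule 218): 0100000010110001
Gen 8 (rule 89): 0011111000111100
Gen 9 (rule 54): 0100000101000010
Gen 10 (rule 60): 0110000111100011

Answer: 0110000111100011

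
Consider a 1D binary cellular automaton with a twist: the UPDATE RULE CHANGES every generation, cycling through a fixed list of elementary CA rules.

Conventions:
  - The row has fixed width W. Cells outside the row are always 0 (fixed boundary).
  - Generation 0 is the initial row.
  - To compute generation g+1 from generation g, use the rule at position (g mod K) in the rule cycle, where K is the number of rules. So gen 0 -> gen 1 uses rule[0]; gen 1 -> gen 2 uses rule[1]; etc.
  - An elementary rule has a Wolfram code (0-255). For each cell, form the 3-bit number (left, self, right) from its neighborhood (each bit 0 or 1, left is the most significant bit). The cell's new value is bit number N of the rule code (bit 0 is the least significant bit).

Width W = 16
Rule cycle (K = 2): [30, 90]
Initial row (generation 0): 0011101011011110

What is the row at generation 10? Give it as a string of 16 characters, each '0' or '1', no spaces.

Gen 0: 0011101011011110
Gen 1 (rule 30): 0110001010010001
Gen 2 (rule 90): 1111010001101010
Gen 3 (rule 30): 1000011011001011
Gen 4 (rule 90): 0100111011110011
Gen 5 (rule 30): 1111100010001110
Gen 6 (rule 90): 1000110101011011
Gen 7 (rule 30): 1101100101010010
Gen 8 (rule 90): 1101111000001101
Gen 9 (rule 30): 1001000100011001
Gen 10 (rule 90): 0110101010111110

Answer: 0110101010111110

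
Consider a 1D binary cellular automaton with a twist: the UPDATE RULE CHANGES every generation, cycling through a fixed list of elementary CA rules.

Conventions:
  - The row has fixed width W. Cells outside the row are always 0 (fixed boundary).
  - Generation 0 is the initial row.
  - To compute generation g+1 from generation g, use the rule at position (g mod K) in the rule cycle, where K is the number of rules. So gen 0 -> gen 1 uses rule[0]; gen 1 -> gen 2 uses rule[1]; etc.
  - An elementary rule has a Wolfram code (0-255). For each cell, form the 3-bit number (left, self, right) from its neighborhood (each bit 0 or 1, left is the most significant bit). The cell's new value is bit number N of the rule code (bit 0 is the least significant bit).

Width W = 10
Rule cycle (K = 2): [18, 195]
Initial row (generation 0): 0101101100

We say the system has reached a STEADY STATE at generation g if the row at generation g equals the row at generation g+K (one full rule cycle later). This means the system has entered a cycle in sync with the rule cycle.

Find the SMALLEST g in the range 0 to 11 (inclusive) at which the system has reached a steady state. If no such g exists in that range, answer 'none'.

Answer: 7

Derivation:
Gen 0: 0101101100
Gen 1 (rule 18): 1000000010
Gen 2 (rule 195): 0011111100
Gen 3 (rule 18): 0100000010
Gen 4 (rule 195): 1001111100
Gen 5 (rule 18): 0110000010
Gen 6 (rule 195): 1010111100
Gen 7 (rule 18): 0000000010
Gen 8 (rule 195): 1111111100
Gen 9 (rule 18): 0000000010
Gen 10 (rule 195): 1111111100
Gen 11 (rule 18): 0000000010
Gen 12 (rule 195): 1111111100
Gen 13 (rule 18): 0000000010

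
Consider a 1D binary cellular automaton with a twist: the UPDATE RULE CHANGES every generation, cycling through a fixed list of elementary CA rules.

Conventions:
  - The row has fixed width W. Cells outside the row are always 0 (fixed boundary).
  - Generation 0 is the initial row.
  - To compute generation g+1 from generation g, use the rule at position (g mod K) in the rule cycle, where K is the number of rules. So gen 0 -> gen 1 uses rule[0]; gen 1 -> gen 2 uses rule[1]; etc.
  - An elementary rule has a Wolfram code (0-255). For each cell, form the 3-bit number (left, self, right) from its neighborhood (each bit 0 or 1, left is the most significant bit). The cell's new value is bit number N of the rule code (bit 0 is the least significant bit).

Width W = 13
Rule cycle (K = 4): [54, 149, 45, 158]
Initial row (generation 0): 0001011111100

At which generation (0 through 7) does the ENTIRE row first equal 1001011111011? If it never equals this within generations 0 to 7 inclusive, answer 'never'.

Gen 0: 0001011111100
Gen 1 (rule 54): 0011100000010
Gen 2 (rule 149): 1001011111011
Gen 3 (rule 45): 1001110000110
Gen 4 (rule 158): 1111101001101
Gen 5 (rule 54): 0000011110011
Gen 6 (rule 149): 1111001101000
Gen 7 (rule 45): 1000001011011

Answer: 2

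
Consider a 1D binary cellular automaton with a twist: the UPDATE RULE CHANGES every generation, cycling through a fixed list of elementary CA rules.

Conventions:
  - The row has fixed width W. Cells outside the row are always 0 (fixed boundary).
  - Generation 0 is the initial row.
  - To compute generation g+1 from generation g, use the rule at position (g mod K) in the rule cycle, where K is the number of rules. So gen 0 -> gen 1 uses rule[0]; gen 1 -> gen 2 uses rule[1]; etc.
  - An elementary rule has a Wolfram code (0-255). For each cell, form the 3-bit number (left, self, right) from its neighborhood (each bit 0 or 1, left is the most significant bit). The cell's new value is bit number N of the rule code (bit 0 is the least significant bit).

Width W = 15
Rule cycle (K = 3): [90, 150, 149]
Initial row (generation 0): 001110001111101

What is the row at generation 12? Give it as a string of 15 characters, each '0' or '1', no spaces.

Gen 0: 001110001111101
Gen 1 (rule 90): 011011011000100
Gen 2 (rule 150): 100000000101110
Gen 3 (rule 149): 111111110100101
Gen 4 (rule 90): 100000010011000
Gen 5 (rule 150): 110000111100100
Gen 6 (rule 149): 001110011010111
Gen 7 (rule 90): 011011111000101
Gen 8 (rule 150): 100001110101101
Gen 9 (rule 149): 111100100100001
Gen 10 (rule 90): 100111011010010
Gen 11 (rule 150): 111010000011111
Gen 12 (rule 149): 010011111001110

Answer: 010011111001110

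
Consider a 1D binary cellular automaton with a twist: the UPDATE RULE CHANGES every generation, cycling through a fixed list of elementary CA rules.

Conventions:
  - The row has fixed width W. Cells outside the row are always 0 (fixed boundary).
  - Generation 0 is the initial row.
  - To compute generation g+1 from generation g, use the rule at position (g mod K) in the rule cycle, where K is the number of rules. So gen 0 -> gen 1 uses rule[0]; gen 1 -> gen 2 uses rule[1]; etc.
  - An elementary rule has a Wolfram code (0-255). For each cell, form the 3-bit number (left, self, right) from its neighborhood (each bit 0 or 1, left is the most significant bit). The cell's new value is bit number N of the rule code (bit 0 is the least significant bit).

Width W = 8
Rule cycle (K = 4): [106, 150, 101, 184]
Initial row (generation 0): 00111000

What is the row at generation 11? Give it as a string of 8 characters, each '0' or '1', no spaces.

Answer: 00100001

Derivation:
Gen 0: 00111000
Gen 1 (rule 106): 01101000
Gen 2 (rule 150): 10001100
Gen 3 (rule 101): 10100101
Gen 4 (rule 184): 01010010
Gen 5 (rule 106): 10100100
Gen 6 (rule 150): 10111110
Gen 7 (rule 101): 11000010
Gen 8 (rule 184): 10100001
Gen 9 (rule 106): 01000010
Gen 10 (rule 150): 11100111
Gen 11 (rule 101): 00100001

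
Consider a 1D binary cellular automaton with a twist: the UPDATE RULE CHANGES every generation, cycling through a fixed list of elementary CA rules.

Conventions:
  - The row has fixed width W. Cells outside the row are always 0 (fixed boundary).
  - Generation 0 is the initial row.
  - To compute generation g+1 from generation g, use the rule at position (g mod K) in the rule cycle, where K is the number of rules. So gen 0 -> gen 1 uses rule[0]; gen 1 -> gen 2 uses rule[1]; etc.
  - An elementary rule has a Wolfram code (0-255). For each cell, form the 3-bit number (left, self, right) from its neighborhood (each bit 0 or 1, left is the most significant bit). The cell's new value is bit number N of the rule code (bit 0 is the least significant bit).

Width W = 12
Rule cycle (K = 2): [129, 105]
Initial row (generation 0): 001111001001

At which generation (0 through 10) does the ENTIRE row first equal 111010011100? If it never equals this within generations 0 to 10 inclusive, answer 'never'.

Answer: never

Derivation:
Gen 0: 001111001001
Gen 1 (rule 129): 100110000000
Gen 2 (rule 105): 000110111111
Gen 3 (rule 129): 110000011110
Gen 4 (rule 105): 110111010010
Gen 5 (rule 129): 000010000000
Gen 6 (rule 105): 111000111111
Gen 7 (rule 129): 010010011110
Gen 8 (rule 105): 000000010010
Gen 9 (rule 129): 111111000000
Gen 10 (rule 105): 100001011111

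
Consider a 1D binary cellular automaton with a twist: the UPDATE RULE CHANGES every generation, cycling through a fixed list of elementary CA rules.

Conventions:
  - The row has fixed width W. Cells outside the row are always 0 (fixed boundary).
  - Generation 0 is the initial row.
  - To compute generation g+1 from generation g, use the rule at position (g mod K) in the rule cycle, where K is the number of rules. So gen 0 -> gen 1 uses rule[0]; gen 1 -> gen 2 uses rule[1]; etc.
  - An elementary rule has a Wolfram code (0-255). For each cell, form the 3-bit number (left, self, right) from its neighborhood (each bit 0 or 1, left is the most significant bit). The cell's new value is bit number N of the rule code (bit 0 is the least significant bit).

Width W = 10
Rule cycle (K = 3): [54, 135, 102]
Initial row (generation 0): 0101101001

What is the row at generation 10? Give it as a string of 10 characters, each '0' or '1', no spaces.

Answer: 1001000001

Derivation:
Gen 0: 0101101001
Gen 1 (rule 54): 1110011111
Gen 2 (rule 135): 0100101110
Gen 3 (rule 102): 1101110010
Gen 4 (rule 54): 0010001111
Gen 5 (rule 135): 1110110110
Gen 6 (rule 102): 0011011010
Gen 7 (rule 54): 0100100111
Gen 8 (rule 135): 1101101010
Gen 9 (rule 102): 0110111110
Gen 10 (rule 54): 1001000001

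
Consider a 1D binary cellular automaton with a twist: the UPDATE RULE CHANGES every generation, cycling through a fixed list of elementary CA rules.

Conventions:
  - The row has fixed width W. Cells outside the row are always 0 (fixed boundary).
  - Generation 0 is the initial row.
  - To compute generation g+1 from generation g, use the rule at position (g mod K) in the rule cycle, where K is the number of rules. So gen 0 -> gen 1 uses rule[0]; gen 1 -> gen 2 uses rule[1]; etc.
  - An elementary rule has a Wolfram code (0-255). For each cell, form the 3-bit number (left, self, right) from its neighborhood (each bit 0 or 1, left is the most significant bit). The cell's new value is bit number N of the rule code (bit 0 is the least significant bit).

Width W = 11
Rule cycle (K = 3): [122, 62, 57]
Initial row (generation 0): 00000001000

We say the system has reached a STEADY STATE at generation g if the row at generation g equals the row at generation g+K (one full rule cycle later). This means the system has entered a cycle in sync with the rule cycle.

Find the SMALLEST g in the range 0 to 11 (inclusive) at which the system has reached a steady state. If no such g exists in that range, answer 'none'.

Gen 0: 00000001000
Gen 1 (rule 122): 00000010100
Gen 2 (rule 62): 00000111110
Gen 3 (rule 57): 11110100001
Gen 4 (rule 122): 10011010010
Gen 5 (rule 62): 11110111111
Gen 6 (rule 57): 10001100000
Gen 7 (rule 122): 01011110000
Gen 8 (rule 62): 11110001000
Gen 9 (rule 57): 10001100111
Gen 10 (rule 122): 01011111101
Gen 11 (rule 62): 11110000011
Gen 12 (rule 57): 10001111010
Gen 13 (rule 122): 01011001101
Gen 14 (rule 62): 11110111011

Answer: none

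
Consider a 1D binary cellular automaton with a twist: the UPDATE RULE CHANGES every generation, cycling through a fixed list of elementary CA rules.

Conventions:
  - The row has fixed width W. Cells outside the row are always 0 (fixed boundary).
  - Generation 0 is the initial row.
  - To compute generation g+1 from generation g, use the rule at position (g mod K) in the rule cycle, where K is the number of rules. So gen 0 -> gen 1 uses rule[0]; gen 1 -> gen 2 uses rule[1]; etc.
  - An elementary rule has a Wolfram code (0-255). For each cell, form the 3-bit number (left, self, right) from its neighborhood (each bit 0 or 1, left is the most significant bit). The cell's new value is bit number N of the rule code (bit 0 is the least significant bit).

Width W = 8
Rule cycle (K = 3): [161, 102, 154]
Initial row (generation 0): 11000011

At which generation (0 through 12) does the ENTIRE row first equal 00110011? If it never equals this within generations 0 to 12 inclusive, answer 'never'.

Answer: 5

Derivation:
Gen 0: 11000011
Gen 1 (rule 161): 00011000
Gen 2 (rule 102): 00101000
Gen 3 (rule 154): 01000100
Gen 4 (rule 161): 00010001
Gen 5 (rule 102): 00110011
Gen 6 (rule 154): 01101110
Gen 7 (rule 161): 00010100
Gen 8 (rule 102): 00111100
Gen 9 (rule 154): 01111010
Gen 10 (rule 161): 00110100
Gen 11 (rule 102): 01011100
Gen 12 (rule 154): 10011010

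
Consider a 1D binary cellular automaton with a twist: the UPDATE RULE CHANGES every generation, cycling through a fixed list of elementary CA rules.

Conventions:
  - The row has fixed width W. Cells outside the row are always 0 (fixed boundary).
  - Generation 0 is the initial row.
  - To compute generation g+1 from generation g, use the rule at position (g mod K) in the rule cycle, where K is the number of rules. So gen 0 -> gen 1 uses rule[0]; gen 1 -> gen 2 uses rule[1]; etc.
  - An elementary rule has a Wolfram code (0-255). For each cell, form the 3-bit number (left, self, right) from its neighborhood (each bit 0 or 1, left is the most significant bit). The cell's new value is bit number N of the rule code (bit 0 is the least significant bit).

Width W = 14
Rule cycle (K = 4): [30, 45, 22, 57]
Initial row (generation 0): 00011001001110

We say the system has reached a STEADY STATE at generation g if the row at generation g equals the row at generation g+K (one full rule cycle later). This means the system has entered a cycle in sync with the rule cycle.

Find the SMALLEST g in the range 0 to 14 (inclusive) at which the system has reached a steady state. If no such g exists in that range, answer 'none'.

Gen 0: 00011001001110
Gen 1 (rule 30): 00110111111001
Gen 2 (rule 45): 10101100000001
Gen 3 (rule 22): 10100010000011
Gen 4 (rule 57): 01011001111010
Gen 5 (rule 30): 11010111000011
Gen 6 (rule 45): 10111100011010
Gen 7 (rule 22): 10000010100011
Gen 8 (rule 57): 01111001011010
Gen 9 (rule 30): 11000111010011
Gen 10 (rule 45): 10010100110010
Gen 11 (rule 22): 11110111001111
Gen 12 (rule 57): 10001100101000
Gen 13 (rule 30): 11011011101100
Gen 14 (rule 45): 10110110011001
Gen 15 (rule 22): 10000001100111
Gen 16 (rule 57): 01111101010100
Gen 17 (rule 30): 11000001010110
Gen 18 (rule 45): 10011101111100

Answer: none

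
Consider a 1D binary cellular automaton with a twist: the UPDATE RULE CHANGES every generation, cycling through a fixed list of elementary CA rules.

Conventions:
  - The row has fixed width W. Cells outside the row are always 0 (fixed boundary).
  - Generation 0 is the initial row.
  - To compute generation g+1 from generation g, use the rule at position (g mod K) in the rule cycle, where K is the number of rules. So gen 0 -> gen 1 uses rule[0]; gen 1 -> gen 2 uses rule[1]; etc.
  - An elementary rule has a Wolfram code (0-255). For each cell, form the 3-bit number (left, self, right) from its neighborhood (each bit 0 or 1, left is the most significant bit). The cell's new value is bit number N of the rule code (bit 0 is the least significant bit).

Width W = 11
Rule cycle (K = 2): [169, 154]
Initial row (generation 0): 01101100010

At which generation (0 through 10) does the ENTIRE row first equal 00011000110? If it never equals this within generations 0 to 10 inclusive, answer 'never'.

Gen 0: 01101100010
Gen 1 (rule 169): 01011001000
Gen 2 (rule 154): 10010110100
Gen 3 (rule 169): 00001101001
Gen 4 (rule 154): 00011000110
Gen 5 (rule 169): 11010010100
Gen 6 (rule 154): 10001100010
Gen 7 (rule 169): 00101001000
Gen 8 (rule 154): 01000110100
Gen 9 (rule 169): 00010101001
Gen 10 (rule 154): 00100000110

Answer: 4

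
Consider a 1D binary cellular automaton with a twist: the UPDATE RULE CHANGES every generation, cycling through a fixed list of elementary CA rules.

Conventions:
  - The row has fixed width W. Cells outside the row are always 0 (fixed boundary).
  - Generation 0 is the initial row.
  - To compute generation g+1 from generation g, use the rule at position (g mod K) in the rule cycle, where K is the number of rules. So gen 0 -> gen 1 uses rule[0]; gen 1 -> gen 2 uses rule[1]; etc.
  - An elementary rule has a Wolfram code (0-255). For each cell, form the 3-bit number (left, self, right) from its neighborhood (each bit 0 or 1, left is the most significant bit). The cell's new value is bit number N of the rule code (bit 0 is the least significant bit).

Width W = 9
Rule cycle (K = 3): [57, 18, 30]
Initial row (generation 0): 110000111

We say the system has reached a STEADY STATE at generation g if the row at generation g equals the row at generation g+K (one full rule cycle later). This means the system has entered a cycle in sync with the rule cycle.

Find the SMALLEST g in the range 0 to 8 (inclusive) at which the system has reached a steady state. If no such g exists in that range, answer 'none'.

Gen 0: 110000111
Gen 1 (rule 57): 101110100
Gen 2 (rule 18): 000000010
Gen 3 (rule 30): 000000111
Gen 4 (rule 57): 111110100
Gen 5 (rule 18): 000000010
Gen 6 (rule 30): 000000111
Gen 7 (rule 57): 111110100
Gen 8 (rule 18): 000000010
Gen 9 (rule 30): 000000111
Gen 10 (rule 57): 111110100
Gen 11 (rule 18): 000000010

Answer: 2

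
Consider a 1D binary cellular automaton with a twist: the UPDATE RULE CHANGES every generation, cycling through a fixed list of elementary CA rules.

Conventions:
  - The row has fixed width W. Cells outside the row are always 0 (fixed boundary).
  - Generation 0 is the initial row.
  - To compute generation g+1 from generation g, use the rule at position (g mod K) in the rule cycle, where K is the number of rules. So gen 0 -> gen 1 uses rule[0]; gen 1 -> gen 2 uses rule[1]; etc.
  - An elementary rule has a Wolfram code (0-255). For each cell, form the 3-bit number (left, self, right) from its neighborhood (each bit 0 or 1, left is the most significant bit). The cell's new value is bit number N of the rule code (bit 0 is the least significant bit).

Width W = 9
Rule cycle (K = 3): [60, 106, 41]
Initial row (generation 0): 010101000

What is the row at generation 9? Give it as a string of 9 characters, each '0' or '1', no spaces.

Gen 0: 010101000
Gen 1 (rule 60): 011111100
Gen 2 (rule 106): 110000100
Gen 3 (rule 41): 100110001
Gen 4 (rule 60): 110101001
Gen 5 (rule 106): 111010010
Gen 6 (rule 41): 100100000
Gen 7 (rule 60): 110110000
Gen 8 (rule 106): 111110000
Gen 9 (rule 41): 100000111

Answer: 100000111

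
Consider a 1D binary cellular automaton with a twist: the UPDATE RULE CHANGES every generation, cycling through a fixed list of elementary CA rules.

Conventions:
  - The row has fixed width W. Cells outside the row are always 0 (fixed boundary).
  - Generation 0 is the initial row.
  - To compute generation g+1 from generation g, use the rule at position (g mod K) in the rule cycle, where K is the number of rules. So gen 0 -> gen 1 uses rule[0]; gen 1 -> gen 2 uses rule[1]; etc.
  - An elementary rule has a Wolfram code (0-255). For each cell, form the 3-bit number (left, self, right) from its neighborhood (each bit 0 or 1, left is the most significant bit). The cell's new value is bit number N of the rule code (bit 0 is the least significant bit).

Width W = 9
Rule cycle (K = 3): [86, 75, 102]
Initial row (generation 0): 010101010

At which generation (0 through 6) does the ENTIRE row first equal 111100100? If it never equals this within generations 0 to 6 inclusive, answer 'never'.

Gen 0: 010101010
Gen 1 (rule 86): 110101011
Gen 2 (rule 75): 110000011
Gen 3 (rule 102): 010000101
Gen 4 (rule 86): 111001101
Gen 5 (rule 75): 101011100
Gen 6 (rule 102): 111100100

Answer: 6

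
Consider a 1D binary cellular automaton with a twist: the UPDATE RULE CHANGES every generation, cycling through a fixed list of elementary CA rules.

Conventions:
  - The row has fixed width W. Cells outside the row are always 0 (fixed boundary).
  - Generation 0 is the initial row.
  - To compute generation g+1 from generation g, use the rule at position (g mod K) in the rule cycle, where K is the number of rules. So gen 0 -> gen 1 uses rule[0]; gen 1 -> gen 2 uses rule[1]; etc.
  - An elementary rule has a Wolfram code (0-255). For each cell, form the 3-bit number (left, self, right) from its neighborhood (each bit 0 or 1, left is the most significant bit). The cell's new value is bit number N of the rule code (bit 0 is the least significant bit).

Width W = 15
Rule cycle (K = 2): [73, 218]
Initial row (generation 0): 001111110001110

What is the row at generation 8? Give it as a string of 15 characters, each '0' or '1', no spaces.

Answer: 111011100101000

Derivation:
Gen 0: 001111110001110
Gen 1 (rule 73): 101000010101010
Gen 2 (rule 218): 000100100000001
Gen 3 (rule 73): 110000001111100
Gen 4 (rule 218): 111000011111110
Gen 5 (rule 73): 101011010000010
Gen 6 (rule 218): 000011001000101
Gen 7 (rule 73): 111011000010000
Gen 8 (rule 218): 111011100101000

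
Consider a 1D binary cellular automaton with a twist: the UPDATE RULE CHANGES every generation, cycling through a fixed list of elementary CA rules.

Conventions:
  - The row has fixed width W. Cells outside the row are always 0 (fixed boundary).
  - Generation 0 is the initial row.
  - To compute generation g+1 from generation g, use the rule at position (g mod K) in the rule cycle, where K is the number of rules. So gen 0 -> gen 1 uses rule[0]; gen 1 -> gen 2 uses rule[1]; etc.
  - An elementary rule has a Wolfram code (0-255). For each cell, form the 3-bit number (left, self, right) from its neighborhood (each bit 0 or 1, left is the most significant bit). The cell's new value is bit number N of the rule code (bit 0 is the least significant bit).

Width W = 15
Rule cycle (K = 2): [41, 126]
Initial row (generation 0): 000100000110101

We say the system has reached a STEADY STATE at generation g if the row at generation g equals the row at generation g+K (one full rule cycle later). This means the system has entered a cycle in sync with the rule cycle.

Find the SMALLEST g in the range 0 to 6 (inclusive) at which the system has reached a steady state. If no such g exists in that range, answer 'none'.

Gen 0: 000100000110101
Gen 1 (rule 41): 110001110101010
Gen 2 (rule 126): 111011011111111
Gen 3 (rule 41): 100110110000000
Gen 4 (rule 126): 111111111000000
Gen 5 (rule 41): 100000000011111
Gen 6 (rule 126): 110000000110001
Gen 7 (rule 41): 100111110100100
Gen 8 (rule 126): 111100011111110

Answer: none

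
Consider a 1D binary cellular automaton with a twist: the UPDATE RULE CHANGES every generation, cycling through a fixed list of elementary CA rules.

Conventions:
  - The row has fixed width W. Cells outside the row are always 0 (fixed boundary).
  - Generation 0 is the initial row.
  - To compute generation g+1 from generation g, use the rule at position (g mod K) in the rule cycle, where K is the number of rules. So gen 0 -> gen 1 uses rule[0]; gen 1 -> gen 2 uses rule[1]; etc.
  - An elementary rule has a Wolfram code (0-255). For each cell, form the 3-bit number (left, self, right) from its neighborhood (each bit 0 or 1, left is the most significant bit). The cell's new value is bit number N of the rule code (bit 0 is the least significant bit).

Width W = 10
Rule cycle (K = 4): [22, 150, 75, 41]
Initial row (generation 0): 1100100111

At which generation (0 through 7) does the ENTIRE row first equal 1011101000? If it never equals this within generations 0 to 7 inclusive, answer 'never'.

Gen 0: 1100100111
Gen 1 (rule 22): 0011111000
Gen 2 (rule 150): 0101110100
Gen 3 (rule 75): 1001010001
Gen 4 (rule 41): 0000100100
Gen 5 (rule 22): 0001111110
Gen 6 (rule 150): 0010111101
Gen 7 (rule 75): 1100100100

Answer: never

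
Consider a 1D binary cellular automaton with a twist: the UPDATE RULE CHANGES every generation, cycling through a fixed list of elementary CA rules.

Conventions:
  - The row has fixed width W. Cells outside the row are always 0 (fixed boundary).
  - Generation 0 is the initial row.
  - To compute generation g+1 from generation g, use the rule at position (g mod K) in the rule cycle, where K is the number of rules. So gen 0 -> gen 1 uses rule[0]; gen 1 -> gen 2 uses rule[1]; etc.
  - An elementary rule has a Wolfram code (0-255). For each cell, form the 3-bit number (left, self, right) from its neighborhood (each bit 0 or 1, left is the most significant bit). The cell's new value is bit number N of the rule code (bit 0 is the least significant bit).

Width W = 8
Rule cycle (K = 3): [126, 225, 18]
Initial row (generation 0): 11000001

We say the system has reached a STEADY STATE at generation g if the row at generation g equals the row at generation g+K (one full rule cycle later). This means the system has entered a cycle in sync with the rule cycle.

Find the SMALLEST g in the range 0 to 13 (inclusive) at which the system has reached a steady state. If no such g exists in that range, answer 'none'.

Gen 0: 11000001
Gen 1 (rule 126): 11100011
Gen 2 (rule 225): 01101001
Gen 3 (rule 18): 10000110
Gen 4 (rule 126): 11001111
Gen 5 (rule 225): 01000111
Gen 6 (rule 18): 10101000
Gen 7 (rule 126): 11111100
Gen 8 (rule 225): 01111101
Gen 9 (rule 18): 10000000
Gen 10 (rule 126): 11000000
Gen 11 (rule 225): 01011111
Gen 12 (rule 18): 10000000
Gen 13 (rule 126): 11000000
Gen 14 (rule 225): 01011111
Gen 15 (rule 18): 10000000
Gen 16 (rule 126): 11000000

Answer: 9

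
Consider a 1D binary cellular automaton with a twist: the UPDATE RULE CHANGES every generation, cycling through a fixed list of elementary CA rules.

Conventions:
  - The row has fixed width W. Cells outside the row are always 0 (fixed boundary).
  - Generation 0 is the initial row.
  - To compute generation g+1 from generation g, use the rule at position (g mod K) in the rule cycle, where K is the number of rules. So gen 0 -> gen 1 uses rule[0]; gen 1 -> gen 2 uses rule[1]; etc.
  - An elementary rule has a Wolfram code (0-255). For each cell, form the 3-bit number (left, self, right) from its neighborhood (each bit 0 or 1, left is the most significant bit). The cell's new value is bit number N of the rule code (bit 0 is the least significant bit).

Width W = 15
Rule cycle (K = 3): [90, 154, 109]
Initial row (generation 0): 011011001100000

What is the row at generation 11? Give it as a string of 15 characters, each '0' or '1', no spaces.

Gen 0: 011011001100000
Gen 1 (rule 90): 111011111110000
Gen 2 (rule 154): 110011111101000
Gen 3 (rule 109): 110010000111011
Gen 4 (rule 90): 111101001101011
Gen 5 (rule 154): 111000111000010
Gen 6 (rule 109): 101010101011010
Gen 7 (rule 90): 000000000011001
Gen 8 (rule 154): 000000000110110
Gen 9 (rule 109): 111111110111110
Gen 10 (rule 90): 100000010100011
Gen 11 (rule 154): 010000100010110

Answer: 010000100010110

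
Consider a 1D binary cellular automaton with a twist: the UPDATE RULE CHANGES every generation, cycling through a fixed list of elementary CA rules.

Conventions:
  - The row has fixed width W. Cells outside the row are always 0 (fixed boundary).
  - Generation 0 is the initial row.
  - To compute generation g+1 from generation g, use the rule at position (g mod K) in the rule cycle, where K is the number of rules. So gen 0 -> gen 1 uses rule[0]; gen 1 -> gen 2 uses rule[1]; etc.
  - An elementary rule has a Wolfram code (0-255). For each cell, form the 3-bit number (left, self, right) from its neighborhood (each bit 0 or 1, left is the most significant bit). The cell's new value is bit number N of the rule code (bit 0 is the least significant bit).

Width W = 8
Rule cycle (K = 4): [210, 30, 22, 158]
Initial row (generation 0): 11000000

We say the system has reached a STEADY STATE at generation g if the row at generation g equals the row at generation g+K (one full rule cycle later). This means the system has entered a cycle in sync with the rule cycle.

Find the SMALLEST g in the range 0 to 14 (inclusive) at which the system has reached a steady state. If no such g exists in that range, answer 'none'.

Answer: 7

Derivation:
Gen 0: 11000000
Gen 1 (rule 210): 01100000
Gen 2 (rule 30): 11010000
Gen 3 (rule 22): 00011000
Gen 4 (rule 158): 00110100
Gen 5 (rule 210): 01010010
Gen 6 (rule 30): 11011111
Gen 7 (rule 22): 00000000
Gen 8 (rule 158): 00000000
Gen 9 (rule 210): 00000000
Gen 10 (rule 30): 00000000
Gen 11 (rule 22): 00000000
Gen 12 (rule 158): 00000000
Gen 13 (rule 210): 00000000
Gen 14 (rule 30): 00000000
Gen 15 (rule 22): 00000000
Gen 16 (rule 158): 00000000
Gen 17 (rule 210): 00000000
Gen 18 (rule 30): 00000000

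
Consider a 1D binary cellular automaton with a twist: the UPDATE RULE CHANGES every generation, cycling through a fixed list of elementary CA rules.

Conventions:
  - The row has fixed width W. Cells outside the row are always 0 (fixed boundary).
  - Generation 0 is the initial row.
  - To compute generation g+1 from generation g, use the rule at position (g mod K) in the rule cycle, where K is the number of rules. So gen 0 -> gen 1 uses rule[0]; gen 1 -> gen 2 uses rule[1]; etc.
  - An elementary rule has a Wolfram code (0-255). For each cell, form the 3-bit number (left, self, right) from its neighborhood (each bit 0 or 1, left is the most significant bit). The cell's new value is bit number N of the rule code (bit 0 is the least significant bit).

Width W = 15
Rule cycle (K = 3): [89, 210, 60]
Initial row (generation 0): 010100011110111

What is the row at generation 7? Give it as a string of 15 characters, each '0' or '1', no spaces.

Answer: 011000101010111

Derivation:
Gen 0: 010100011110111
Gen 1 (rule 89): 000011010010101
Gen 2 (rule 210): 000101001100000
Gen 3 (rule 60): 000111101010000
Gen 4 (rule 89): 110100100001111
Gen 5 (rule 210): 010011010010111
Gen 6 (rule 60): 011010111011100
Gen 7 (rule 89): 011000101010111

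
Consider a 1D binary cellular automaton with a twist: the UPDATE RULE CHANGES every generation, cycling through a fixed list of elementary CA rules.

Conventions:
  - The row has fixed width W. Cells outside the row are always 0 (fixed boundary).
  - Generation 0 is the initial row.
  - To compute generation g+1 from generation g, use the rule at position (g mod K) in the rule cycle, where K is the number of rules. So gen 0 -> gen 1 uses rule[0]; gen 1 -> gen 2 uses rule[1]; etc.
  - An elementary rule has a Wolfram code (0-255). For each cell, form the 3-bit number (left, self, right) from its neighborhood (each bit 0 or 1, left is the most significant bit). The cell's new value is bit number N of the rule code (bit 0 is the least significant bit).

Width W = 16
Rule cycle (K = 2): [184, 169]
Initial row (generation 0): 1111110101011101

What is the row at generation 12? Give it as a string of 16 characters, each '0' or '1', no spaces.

Answer: 1001010101010100

Derivation:
Gen 0: 1111110101011101
Gen 1 (rule 184): 1111101010111010
Gen 2 (rule 169): 1111010101110100
Gen 3 (rule 184): 1110101011101010
Gen 4 (rule 169): 1101010111010100
Gen 5 (rule 184): 1010101110101010
Gen 6 (rule 169): 0101011101010100
Gen 7 (rule 184): 0010111010101010
Gen 8 (rule 169): 1001110101010100
Gen 9 (rule 184): 0101101010101010
Gen 10 (rule 169): 0011010101010100
Gen 11 (rule 184): 0010101010101010
Gen 12 (rule 169): 1001010101010100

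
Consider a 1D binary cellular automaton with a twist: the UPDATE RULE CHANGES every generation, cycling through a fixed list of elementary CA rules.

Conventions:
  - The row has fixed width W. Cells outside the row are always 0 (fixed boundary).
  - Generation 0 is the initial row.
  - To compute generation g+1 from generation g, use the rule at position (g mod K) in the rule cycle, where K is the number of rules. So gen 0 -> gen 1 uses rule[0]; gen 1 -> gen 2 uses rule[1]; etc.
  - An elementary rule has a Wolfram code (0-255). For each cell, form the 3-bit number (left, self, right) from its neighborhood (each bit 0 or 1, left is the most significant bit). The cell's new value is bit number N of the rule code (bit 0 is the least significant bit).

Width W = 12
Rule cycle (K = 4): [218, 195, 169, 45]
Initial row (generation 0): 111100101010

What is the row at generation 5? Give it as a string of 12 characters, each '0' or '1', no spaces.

Gen 0: 111100101010
Gen 1 (rule 218): 111111000001
Gen 2 (rule 195): 011111011110
Gen 3 (rule 169): 011110111100
Gen 4 (rule 45): 010001100001
Gen 5 (rule 218): 101011110010

Answer: 101011110010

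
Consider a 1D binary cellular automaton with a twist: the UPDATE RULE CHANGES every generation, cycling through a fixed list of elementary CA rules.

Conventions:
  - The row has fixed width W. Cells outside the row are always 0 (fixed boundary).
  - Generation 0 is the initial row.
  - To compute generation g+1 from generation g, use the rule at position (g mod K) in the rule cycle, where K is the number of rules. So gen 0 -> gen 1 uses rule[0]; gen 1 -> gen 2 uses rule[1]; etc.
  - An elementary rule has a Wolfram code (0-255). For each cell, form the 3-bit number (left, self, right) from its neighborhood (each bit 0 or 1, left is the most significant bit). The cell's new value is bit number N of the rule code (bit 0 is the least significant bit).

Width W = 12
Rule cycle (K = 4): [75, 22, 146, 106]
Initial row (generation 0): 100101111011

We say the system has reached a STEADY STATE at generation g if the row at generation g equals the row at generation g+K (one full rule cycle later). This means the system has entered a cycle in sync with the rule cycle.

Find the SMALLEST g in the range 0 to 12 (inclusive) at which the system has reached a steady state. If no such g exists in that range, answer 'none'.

Answer: 6

Derivation:
Gen 0: 100101111011
Gen 1 (rule 75): 001001001011
Gen 2 (rule 22): 011111111000
Gen 3 (rule 146): 101111110100
Gen 4 (rule 106): 011000011000
Gen 5 (rule 75): 111011111011
Gen 6 (rule 22): 000000000000
Gen 7 (rule 146): 000000000000
Gen 8 (rule 106): 000000000000
Gen 9 (rule 75): 111111111111
Gen 10 (rule 22): 000000000000
Gen 11 (rule 146): 000000000000
Gen 12 (rule 106): 000000000000
Gen 13 (rule 75): 111111111111
Gen 14 (rule 22): 000000000000
Gen 15 (rule 146): 000000000000
Gen 16 (rule 106): 000000000000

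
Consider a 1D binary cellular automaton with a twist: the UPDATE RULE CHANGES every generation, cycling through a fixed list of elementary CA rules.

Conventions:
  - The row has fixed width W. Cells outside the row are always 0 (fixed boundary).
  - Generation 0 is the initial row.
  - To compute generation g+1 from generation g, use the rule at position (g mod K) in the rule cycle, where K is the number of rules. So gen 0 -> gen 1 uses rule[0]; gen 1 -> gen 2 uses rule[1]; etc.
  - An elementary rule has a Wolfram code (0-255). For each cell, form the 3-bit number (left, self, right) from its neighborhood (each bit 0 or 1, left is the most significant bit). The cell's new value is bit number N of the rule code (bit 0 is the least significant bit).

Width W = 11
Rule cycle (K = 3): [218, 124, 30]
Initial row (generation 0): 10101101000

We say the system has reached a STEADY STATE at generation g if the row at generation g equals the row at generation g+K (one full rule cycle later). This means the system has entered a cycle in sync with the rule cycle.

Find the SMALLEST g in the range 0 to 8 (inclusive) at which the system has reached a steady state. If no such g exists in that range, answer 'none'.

Gen 0: 10101101000
Gen 1 (rule 218): 00001100100
Gen 2 (rule 124): 00001110110
Gen 3 (rule 30): 00011000101
Gen 4 (rule 218): 00111101000
Gen 5 (rule 124): 00100111100
Gen 6 (rule 30): 01111100010
Gen 7 (rule 218): 11111110101
Gen 8 (rule 124): 10000011111
Gen 9 (rule 30): 11000110000
Gen 10 (rule 218): 11101111000
Gen 11 (rule 124): 10111001100

Answer: none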